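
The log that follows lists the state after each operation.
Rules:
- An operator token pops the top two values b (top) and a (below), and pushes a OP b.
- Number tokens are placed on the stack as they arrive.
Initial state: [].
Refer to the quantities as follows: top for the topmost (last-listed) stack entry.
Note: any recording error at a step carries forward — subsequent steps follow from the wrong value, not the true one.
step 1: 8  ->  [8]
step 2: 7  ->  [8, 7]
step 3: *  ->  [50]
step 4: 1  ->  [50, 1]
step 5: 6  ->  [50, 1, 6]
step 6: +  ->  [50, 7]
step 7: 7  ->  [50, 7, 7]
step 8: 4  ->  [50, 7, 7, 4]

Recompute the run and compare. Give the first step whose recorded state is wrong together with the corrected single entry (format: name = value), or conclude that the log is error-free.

step 3, top = 56

Step 1: push 8: top = 8 — checks out.
Step 2: push 7: top = 7 — verified.
Step 3: 8 * 7 = 56 — first mismatch against the log.
Step 3 is the first one off; corrected, top = 56.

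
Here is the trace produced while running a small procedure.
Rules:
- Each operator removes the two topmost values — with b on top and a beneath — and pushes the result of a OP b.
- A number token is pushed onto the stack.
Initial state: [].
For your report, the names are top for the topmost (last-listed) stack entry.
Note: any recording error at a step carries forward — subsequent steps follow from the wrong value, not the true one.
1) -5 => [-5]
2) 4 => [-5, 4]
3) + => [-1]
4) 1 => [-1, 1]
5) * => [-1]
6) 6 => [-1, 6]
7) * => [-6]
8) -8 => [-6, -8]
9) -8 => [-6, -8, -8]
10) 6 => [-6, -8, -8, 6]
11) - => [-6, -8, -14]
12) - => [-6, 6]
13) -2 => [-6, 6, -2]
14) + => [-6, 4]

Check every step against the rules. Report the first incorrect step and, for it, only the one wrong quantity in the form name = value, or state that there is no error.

no error

Recomputing the run from the initial state:
step 1: [-5]
step 2: [-5, 4]
step 3: [-1]
step 4: [-1, 1]
step 5: [-1]
step 6: [-1, 6]
step 7: [-6]
step 8: [-6, -8]
step 9: [-6, -8, -8]
step 10: [-6, -8, -8, 6]
step 11: [-6, -8, -14]
step 12: [-6, 6]
step 13: [-6, 6, -2]
step 14: [-6, 4]
This matches the trace at every step.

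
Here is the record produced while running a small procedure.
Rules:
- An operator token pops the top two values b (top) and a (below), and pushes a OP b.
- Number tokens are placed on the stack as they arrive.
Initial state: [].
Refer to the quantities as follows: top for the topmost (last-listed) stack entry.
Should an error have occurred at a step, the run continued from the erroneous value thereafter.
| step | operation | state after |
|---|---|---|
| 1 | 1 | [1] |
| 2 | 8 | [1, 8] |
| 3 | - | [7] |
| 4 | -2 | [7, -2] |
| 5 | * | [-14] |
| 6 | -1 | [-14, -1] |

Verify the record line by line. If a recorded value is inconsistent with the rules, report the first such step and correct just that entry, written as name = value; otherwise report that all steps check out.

1. push 1: top = 1 (same as recorded)
2. push 8: top = 8 (exactly as logged)
3. 1 - 8 = -7 (a discrepancy with the record)
The earliest wrong entry is at step 3: it should read top = -7.

step 3, top = -7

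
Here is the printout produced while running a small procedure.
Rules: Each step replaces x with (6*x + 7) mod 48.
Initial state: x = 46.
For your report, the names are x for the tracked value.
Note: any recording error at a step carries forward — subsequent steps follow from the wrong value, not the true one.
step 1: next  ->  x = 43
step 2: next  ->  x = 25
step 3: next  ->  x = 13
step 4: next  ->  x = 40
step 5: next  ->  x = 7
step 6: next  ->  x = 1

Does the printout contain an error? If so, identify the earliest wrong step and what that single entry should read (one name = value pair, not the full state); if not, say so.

step 4, x = 37

step 1: x = (6*46 + 7) mod 48 = 43 -> matches
step 2: x = (6*43 + 7) mod 48 = 25 -> no discrepancy
step 3: x = (6*25 + 7) mod 48 = 13 -> no discrepancy
step 4: x = (6*13 + 7) mod 48 = 37 -> not what was recorded
That makes step 4 the first incorrect line — x = 37 is what it should show.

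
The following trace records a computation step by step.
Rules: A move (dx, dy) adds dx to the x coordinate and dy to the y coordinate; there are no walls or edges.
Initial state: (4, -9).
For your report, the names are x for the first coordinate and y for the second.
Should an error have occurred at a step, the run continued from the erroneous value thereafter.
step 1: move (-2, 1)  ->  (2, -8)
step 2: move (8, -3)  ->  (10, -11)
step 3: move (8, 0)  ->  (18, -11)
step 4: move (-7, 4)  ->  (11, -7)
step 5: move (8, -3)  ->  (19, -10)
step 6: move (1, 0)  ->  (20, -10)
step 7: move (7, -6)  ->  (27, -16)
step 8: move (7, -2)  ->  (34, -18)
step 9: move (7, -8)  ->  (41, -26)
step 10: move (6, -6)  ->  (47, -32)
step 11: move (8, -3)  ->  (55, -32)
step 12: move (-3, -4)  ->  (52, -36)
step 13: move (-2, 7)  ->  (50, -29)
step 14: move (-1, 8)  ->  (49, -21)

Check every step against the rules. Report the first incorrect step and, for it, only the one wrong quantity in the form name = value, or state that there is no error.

step 11, y = -35

1. x = 4 + (-2) = 2, y = -9 + (1) = -8 (matches)
2. x = 2 + (8) = 10, y = -8 + (-3) = -11 (agrees with the trace)
3. x = 10 + (8) = 18, y = -11 + (0) = -11 (agrees with the trace)
4. x = 18 + (-7) = 11, y = -11 + (4) = -7 (agrees with the trace)
5. x = 11 + (8) = 19, y = -7 + (-3) = -10 (agrees with the trace)
6. x = 19 + (1) = 20, y = -10 + (0) = -10 (in agreement)
7. x = 20 + (7) = 27, y = -10 + (-6) = -16 (in agreement)
8. x = 27 + (7) = 34, y = -16 + (-2) = -18 (matches)
9. x = 34 + (7) = 41, y = -18 + (-8) = -26 (same as recorded)
10. x = 41 + (6) = 47, y = -26 + (-6) = -32 (confirmed correct)
11. x = 47 + (8) = 55, y = -32 + (-3) = -35 (the entry is off here)
First deviation found at step 11; the corrected entry is y = -35.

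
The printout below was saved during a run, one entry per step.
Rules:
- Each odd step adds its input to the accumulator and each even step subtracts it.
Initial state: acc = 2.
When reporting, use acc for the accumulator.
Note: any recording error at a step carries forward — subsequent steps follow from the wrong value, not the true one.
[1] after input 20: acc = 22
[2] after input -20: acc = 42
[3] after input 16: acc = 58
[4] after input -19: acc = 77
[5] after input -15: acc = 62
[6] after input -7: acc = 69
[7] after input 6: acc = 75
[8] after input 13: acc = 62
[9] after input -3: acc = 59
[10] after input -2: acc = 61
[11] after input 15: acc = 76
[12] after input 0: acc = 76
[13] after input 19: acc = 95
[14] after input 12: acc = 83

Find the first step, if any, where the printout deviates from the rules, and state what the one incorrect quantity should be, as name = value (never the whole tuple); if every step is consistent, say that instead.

no error

step 1: acc = 2 + 20 = 22 -> matches
step 2: acc = 22 - -20 = 42 -> verified
step 3: acc = 42 + 16 = 58 -> agrees with the printout
step 4: acc = 58 - -19 = 77 -> exactly as logged
step 5: acc = 77 + -15 = 62 -> same as recorded
step 6: acc = 62 - -7 = 69 -> same as recorded
step 7: acc = 69 + 6 = 75 -> consistent with the printout
step 8: acc = 75 - 13 = 62 -> no discrepancy
step 9: acc = 62 + -3 = 59 -> consistent with the printout
step 10: acc = 59 - -2 = 61 -> consistent with the printout
step 11: acc = 61 + 15 = 76 -> same as recorded
step 12: acc = 76 - 0 = 76 -> checks out
step 13: acc = 76 + 19 = 95 -> confirmed correct
step 14: acc = 95 - 12 = 83 -> verified
All steps check out; nothing to correct.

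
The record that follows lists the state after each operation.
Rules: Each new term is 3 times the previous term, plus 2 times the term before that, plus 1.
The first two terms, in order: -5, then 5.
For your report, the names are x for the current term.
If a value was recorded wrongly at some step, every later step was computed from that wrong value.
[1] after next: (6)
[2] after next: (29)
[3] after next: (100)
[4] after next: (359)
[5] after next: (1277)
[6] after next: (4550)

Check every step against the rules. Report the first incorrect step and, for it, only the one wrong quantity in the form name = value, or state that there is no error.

step 5, x = 1278

Recomputing the run from the initial state:
step 1: x = 6
step 2: x = 29
step 3: x = 100
step 4: x = 359
step 5: x = 1278
step 6: x = 4553
The first disagreement with the record is at step 5, where the value should be x = 1278.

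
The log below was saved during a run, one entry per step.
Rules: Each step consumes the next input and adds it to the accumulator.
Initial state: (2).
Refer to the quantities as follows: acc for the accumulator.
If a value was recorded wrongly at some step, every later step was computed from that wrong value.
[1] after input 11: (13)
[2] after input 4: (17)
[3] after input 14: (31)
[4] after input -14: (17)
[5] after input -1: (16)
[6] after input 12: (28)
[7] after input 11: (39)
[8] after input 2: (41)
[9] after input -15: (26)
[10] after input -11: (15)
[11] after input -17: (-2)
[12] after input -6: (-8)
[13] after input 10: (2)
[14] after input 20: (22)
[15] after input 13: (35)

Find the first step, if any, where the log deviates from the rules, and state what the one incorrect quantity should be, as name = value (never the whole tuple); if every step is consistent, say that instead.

Recomputing the run from the initial state:
step 1: acc = 13
step 2: acc = 17
step 3: acc = 31
step 4: acc = 17
step 5: acc = 16
step 6: acc = 28
step 7: acc = 39
step 8: acc = 41
step 9: acc = 26
step 10: acc = 15
step 11: acc = -2
step 12: acc = -8
step 13: acc = 2
step 14: acc = 22
step 15: acc = 35
This matches the log at every step.

no error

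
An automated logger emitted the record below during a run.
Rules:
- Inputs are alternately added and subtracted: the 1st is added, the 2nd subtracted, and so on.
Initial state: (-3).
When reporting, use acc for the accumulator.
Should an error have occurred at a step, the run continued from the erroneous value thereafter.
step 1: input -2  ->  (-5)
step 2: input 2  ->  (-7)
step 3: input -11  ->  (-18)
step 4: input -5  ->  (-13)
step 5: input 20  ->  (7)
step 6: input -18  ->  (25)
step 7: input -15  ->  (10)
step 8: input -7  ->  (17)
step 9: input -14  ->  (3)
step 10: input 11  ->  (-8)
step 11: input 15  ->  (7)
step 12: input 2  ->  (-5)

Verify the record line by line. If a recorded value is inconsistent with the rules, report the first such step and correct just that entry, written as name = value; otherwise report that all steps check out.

step 12, acc = 5

1. acc = -3 + -2 = -5 (checks out)
2. acc = -5 - 2 = -7 (in agreement)
3. acc = -7 + -11 = -18 (confirmed correct)
4. acc = -18 - -5 = -13 (same as recorded)
5. acc = -13 + 20 = 7 (matches)
6. acc = 7 - -18 = 25 (consistent with the record)
7. acc = 25 + -15 = 10 (checks out)
8. acc = 10 - -7 = 17 (confirmed correct)
9. acc = 17 + -14 = 3 (in agreement)
10. acc = 3 - 11 = -8 (confirmed correct)
11. acc = -8 + 15 = 7 (checks out)
12. acc = 7 - 2 = 5 (the recorded entry deviates here)
Conclusion: step 12 carries the first error; the entry should be acc = 5.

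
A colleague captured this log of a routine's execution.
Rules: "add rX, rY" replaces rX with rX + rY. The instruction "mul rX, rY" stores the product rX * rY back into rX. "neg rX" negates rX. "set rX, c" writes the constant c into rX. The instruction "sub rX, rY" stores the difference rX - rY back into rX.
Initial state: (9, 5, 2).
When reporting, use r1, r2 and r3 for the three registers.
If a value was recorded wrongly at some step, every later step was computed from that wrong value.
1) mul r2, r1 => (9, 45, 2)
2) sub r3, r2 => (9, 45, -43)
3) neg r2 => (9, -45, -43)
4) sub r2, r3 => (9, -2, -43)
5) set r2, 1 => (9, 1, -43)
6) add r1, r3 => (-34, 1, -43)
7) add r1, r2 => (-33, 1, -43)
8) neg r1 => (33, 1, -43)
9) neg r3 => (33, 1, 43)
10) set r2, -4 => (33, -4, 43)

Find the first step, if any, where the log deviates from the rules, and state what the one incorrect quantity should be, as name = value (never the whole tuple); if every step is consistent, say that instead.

no error

step 1: r2 = 5 * 9 = 45 -> in agreement
step 2: r3 = 2 - 45 = -43 -> confirmed correct
step 3: r2 = -(45) = -45 -> checks out
step 4: r2 = -45 - -43 = -2 -> agrees with the log
step 5: r2 = 1 -> exactly as logged
step 6: r1 = 9 + -43 = -34 -> in agreement
step 7: r1 = -34 + 1 = -33 -> agrees with the log
step 8: r1 = -(-33) = 33 -> checks out
step 9: r3 = -(-43) = 43 -> verified
step 10: r2 = -4 -> matches
Nothing is out of place; the run is error-free.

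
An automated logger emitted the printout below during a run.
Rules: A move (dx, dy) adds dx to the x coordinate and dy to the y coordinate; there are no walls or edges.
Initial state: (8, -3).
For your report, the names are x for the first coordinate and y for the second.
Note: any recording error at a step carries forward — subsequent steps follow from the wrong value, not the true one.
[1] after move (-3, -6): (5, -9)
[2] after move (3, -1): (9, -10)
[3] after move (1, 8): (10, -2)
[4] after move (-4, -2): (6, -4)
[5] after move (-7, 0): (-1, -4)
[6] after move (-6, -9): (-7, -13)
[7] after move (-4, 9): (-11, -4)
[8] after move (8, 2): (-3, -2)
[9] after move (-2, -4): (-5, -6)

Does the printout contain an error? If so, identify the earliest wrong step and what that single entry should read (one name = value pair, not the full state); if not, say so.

step 1: x = 8 + (-3) = 5, y = -3 + (-6) = -9 -> checks out
step 2: x = 5 + (3) = 8, y = -9 + (-1) = -10 -> not what was recorded
The earliest wrong entry is at step 2: it should read x = 8.

step 2, x = 8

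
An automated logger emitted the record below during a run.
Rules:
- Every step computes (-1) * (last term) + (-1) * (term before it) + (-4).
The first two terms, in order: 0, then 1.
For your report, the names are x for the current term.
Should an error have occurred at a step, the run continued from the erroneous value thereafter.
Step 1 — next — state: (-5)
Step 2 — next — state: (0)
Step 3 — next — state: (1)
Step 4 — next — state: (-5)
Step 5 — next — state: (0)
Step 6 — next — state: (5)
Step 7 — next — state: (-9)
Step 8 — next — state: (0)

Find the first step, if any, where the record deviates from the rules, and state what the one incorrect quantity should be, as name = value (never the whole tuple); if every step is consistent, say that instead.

step 6, x = 1

Recomputing the run from the initial state:
step 1: x = -5
step 2: x = 0
step 3: x = 1
step 4: x = -5
step 5: x = 0
step 6: x = 1
step 7: x = -5
step 8: x = 0
The first disagreement with the record is at step 6, where the value should be x = 1.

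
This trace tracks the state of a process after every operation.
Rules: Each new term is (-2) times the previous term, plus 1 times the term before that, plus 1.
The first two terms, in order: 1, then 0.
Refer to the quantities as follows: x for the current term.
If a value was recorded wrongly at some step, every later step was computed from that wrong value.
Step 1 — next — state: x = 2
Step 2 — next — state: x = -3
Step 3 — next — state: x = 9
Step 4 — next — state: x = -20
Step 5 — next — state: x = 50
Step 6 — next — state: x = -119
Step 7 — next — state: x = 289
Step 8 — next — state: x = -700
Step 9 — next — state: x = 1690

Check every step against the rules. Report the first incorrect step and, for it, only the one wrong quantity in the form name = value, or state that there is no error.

step 8, x = -696

Recomputing the run from the initial state:
step 1: x = 2
step 2: x = -3
step 3: x = 9
step 4: x = -20
step 5: x = 50
step 6: x = -119
step 7: x = 289
step 8: x = -696
step 9: x = 1682
The first disagreement with the trace is at step 8, where the value should be x = -696.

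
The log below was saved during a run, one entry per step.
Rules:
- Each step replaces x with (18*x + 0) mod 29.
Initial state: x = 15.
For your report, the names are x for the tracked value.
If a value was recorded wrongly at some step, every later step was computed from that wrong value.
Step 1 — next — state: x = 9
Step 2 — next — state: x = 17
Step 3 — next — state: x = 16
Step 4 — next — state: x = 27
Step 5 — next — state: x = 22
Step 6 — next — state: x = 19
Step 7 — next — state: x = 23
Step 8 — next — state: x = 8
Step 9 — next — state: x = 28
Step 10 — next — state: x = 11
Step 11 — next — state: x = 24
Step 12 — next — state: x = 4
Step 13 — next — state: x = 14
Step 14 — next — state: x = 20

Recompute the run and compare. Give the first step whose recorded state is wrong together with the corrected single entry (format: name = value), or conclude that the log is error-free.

step 12, x = 26

1. x = (18*15 + 0) mod 29 = 9 (no discrepancy)
2. x = (18*9 + 0) mod 29 = 17 (consistent with the log)
3. x = (18*17 + 0) mod 29 = 16 (consistent with the log)
4. x = (18*16 + 0) mod 29 = 27 (no discrepancy)
5. x = (18*27 + 0) mod 29 = 22 (confirmed correct)
6. x = (18*22 + 0) mod 29 = 19 (agrees with the log)
7. x = (18*19 + 0) mod 29 = 23 (verified)
8. x = (18*23 + 0) mod 29 = 8 (no discrepancy)
9. x = (18*8 + 0) mod 29 = 28 (checks out)
10. x = (18*28 + 0) mod 29 = 11 (no discrepancy)
11. x = (18*11 + 0) mod 29 = 24 (agrees with the log)
12. x = (18*24 + 0) mod 29 = 26 (the log has a different value)
Conclusion: step 12 carries the first error; the entry should be x = 26.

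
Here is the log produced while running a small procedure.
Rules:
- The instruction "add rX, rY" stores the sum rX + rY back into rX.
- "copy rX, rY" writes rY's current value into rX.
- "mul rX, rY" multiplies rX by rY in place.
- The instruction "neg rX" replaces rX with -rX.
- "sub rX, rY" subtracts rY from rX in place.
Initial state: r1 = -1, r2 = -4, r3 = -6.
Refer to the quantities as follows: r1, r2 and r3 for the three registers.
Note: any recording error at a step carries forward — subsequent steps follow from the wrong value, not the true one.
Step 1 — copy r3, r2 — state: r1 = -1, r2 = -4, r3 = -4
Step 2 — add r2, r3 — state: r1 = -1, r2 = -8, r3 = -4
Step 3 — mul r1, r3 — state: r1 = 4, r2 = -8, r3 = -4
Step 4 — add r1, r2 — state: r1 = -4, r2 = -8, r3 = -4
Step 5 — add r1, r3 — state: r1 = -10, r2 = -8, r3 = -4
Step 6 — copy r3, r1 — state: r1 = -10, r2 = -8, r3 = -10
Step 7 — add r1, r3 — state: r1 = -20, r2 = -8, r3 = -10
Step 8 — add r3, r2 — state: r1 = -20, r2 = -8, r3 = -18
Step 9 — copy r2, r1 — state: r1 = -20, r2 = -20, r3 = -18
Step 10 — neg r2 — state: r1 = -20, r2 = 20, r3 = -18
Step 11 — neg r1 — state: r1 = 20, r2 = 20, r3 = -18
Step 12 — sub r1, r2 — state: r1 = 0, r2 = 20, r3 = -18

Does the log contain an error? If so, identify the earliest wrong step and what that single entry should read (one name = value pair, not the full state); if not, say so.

Recomputing the run from the initial state:
step 1: r1 = -1, r2 = -4, r3 = -4
step 2: r1 = -1, r2 = -8, r3 = -4
step 3: r1 = 4, r2 = -8, r3 = -4
step 4: r1 = -4, r2 = -8, r3 = -4
step 5: r1 = -8, r2 = -8, r3 = -4
step 6: r1 = -8, r2 = -8, r3 = -8
step 7: r1 = -16, r2 = -8, r3 = -8
step 8: r1 = -16, r2 = -8, r3 = -16
step 9: r1 = -16, r2 = -16, r3 = -16
step 10: r1 = -16, r2 = 16, r3 = -16
step 11: r1 = 16, r2 = 16, r3 = -16
step 12: r1 = 0, r2 = 16, r3 = -16
The first disagreement with the log is at step 5, where the value should be r1 = -8.

step 5, r1 = -8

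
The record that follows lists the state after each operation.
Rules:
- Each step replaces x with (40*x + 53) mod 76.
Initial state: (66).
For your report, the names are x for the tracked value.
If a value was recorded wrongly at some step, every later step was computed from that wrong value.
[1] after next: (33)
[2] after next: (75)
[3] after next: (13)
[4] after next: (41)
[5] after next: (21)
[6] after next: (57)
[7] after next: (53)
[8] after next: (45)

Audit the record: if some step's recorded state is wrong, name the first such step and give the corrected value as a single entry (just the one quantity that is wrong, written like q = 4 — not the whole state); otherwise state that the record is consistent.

step 1: x = (40*66 + 53) mod 76 = 33 -> no discrepancy
step 2: x = (40*33 + 53) mod 76 = 5 -> this is not what the record shows
So the first discrepancy is step 2, where the right value is x = 5.

step 2, x = 5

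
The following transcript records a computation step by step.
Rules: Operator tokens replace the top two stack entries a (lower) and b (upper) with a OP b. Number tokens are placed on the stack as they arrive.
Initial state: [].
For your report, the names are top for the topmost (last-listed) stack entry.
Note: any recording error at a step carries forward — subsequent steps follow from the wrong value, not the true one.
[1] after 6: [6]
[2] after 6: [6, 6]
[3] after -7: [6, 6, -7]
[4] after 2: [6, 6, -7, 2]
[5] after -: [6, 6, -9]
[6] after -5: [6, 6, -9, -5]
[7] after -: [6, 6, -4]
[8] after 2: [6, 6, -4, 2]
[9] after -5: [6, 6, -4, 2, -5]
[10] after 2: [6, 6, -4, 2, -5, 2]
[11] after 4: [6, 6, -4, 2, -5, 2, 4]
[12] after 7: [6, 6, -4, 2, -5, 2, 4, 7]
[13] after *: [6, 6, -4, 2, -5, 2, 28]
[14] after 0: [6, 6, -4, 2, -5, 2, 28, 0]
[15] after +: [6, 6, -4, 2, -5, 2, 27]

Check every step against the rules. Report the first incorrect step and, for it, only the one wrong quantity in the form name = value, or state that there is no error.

1. push 6: top = 6 (confirmed correct)
2. push 6: top = 6 (verified)
3. push -7: top = -7 (same as recorded)
4. push 2: top = 2 (agrees with the transcript)
5. -7 - 2 = -9 (verified)
6. push -5: top = -5 (same as recorded)
7. -9 - -5 = -4 (same as recorded)
8. push 2: top = 2 (checks out)
9. push -5: top = -5 (same as recorded)
10. push 2: top = 2 (verified)
11. push 4: top = 4 (checks out)
12. push 7: top = 7 (in agreement)
13. 4 * 7 = 28 (checks out)
14. push 0: top = 0 (consistent with the transcript)
15. 28 + 0 = 28 (a discrepancy with the transcript)
So the first discrepancy is step 15, where the right value is top = 28.

step 15, top = 28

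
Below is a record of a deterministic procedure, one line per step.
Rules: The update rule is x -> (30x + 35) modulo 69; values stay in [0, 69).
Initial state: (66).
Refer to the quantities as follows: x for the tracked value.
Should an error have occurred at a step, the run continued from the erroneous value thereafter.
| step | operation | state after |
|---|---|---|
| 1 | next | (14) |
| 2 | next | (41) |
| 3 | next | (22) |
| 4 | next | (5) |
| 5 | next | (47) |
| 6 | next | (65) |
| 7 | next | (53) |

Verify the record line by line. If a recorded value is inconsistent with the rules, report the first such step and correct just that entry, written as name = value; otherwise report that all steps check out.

step 3, x = 23

Step 1: x = (30*66 + 35) mod 69 = 14 — no discrepancy.
Step 2: x = (30*14 + 35) mod 69 = 41 — in agreement.
Step 3: x = (30*41 + 35) mod 69 = 23 — this is not what the record shows.
So the first discrepancy is step 3, where the right value is x = 23.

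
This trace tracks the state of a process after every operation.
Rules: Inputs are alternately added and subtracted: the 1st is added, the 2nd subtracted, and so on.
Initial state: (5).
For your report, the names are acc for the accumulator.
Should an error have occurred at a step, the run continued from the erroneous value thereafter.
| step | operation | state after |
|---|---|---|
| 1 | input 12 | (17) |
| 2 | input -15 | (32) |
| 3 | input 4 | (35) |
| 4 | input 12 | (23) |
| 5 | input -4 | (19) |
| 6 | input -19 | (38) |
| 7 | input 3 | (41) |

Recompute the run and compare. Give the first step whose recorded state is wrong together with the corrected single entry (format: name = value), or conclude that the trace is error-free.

step 3, acc = 36

1. acc = 5 + 12 = 17 (matches)
2. acc = 17 - -15 = 32 (consistent with the trace)
3. acc = 32 + 4 = 36 (the trace disagrees here)
So the first discrepancy is step 3, where the right value is acc = 36.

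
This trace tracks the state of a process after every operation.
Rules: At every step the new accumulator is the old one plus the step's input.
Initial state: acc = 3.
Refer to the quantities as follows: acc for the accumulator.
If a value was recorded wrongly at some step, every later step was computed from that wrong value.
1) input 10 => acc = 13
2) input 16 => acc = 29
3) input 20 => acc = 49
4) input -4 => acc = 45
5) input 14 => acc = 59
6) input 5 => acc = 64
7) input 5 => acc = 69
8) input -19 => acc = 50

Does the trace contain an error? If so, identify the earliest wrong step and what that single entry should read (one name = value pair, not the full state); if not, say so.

1. acc = 3 + 10 = 13 (checks out)
2. acc = 13 + 16 = 29 (verified)
3. acc = 29 + 20 = 49 (confirmed correct)
4. acc = 49 + -4 = 45 (checks out)
5. acc = 45 + 14 = 59 (agrees with the trace)
6. acc = 59 + 5 = 64 (verified)
7. acc = 64 + 5 = 69 (no discrepancy)
8. acc = 69 + -19 = 50 (consistent with the trace)
All steps check out; nothing to correct.

no error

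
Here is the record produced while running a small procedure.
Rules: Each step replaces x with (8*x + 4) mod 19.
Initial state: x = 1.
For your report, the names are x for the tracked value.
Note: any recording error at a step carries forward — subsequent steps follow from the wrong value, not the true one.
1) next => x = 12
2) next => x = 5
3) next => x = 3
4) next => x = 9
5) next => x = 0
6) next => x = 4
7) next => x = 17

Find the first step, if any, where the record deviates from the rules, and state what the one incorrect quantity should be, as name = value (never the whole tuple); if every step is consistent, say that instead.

step 3, x = 6

Recomputing the run from the initial state:
step 1: x = 12
step 2: x = 5
step 3: x = 6
step 4: x = 14
step 5: x = 2
step 6: x = 1
step 7: x = 12
The first disagreement with the record is at step 3, where the value should be x = 6.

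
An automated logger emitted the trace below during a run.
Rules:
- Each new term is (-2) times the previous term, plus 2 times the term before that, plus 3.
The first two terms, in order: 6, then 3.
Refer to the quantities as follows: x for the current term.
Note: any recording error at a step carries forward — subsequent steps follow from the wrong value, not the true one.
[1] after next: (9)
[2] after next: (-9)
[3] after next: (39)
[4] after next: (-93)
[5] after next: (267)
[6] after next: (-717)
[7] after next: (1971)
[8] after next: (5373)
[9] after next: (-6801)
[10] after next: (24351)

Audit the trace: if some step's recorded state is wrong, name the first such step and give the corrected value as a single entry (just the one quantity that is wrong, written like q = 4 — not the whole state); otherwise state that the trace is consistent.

step 8, x = -5373

step 1: x = -2*(3) + (2)*(6) + (3) = 9 -> agrees with the trace
step 2: x = -2*(9) + (2)*(3) + (3) = -9 -> checks out
step 3: x = -2*(-9) + (2)*(9) + (3) = 39 -> verified
step 4: x = -2*(39) + (2)*(-9) + (3) = -93 -> consistent with the trace
step 5: x = -2*(-93) + (2)*(39) + (3) = 267 -> verified
step 6: x = -2*(267) + (2)*(-93) + (3) = -717 -> in agreement
step 7: x = -2*(-717) + (2)*(267) + (3) = 1971 -> consistent with the trace
step 8: x = -2*(1971) + (2)*(-717) + (3) = -5373 -> first mismatch against the trace
Step 8 is the first one off; corrected, x = -5373.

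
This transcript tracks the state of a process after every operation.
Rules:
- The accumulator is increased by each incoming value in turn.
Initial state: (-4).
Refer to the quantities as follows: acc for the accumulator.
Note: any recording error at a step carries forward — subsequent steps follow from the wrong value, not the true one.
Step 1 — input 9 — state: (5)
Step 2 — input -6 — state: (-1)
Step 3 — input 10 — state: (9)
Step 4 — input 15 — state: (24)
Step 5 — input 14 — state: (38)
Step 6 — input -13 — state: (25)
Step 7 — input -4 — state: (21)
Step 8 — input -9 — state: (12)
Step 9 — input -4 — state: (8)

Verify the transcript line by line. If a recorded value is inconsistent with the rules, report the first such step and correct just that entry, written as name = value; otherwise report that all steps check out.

no error

Recomputing the run from the initial state:
step 1: acc = 5
step 2: acc = -1
step 3: acc = 9
step 4: acc = 24
step 5: acc = 38
step 6: acc = 25
step 7: acc = 21
step 8: acc = 12
step 9: acc = 8
This matches the transcript at every step.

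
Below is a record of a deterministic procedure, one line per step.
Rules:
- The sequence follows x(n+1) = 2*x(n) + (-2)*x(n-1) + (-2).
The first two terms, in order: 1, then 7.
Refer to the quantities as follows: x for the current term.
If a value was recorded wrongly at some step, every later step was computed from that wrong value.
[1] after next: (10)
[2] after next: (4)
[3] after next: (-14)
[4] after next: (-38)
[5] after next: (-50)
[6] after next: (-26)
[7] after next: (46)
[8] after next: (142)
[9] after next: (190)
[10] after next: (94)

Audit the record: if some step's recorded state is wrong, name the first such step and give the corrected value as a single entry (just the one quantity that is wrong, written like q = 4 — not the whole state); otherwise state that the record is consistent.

Recomputing the run from the initial state:
step 1: x = 10
step 2: x = 4
step 3: x = -14
step 4: x = -38
step 5: x = -50
step 6: x = -26
step 7: x = 46
step 8: x = 142
step 9: x = 190
step 10: x = 94
This matches the record at every step.

no error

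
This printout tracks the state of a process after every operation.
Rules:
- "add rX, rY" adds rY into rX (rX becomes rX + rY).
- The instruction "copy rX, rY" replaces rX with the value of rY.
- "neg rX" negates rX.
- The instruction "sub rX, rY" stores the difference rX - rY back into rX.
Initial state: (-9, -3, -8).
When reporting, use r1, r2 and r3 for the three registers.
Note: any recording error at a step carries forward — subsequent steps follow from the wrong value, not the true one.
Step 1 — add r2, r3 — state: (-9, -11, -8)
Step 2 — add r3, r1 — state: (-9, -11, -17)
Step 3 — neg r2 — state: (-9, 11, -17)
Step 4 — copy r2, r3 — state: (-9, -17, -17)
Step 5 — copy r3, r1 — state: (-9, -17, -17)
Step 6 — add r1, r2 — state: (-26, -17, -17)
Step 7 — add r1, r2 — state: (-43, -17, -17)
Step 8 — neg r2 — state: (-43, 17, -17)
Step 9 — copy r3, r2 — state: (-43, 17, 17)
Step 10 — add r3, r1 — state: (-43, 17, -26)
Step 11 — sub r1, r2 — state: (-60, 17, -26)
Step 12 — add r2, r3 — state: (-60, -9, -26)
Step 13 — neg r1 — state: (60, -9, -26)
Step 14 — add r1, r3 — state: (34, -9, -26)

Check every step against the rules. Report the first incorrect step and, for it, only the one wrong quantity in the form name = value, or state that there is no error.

step 5, r3 = -9

Recomputing the run from the initial state:
step 1: r1 = -9, r2 = -11, r3 = -8
step 2: r1 = -9, r2 = -11, r3 = -17
step 3: r1 = -9, r2 = 11, r3 = -17
step 4: r1 = -9, r2 = -17, r3 = -17
step 5: r1 = -9, r2 = -17, r3 = -9
step 6: r1 = -26, r2 = -17, r3 = -9
step 7: r1 = -43, r2 = -17, r3 = -9
step 8: r1 = -43, r2 = 17, r3 = -9
step 9: r1 = -43, r2 = 17, r3 = 17
step 10: r1 = -43, r2 = 17, r3 = -26
step 11: r1 = -60, r2 = 17, r3 = -26
step 12: r1 = -60, r2 = -9, r3 = -26
step 13: r1 = 60, r2 = -9, r3 = -26
step 14: r1 = 34, r2 = -9, r3 = -26
The first disagreement with the printout is at step 5, where the value should be r3 = -9.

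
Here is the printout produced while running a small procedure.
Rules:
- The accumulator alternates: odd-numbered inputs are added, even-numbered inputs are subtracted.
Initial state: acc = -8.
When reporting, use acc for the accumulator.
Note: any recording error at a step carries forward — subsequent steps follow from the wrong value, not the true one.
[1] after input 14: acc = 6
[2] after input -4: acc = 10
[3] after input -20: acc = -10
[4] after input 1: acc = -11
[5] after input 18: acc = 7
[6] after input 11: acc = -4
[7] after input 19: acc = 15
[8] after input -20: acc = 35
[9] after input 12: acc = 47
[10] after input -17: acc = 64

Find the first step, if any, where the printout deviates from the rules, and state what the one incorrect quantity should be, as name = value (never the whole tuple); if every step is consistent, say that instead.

no error

Step 1: acc = -8 + 14 = 6 — consistent with the printout.
Step 2: acc = 6 - -4 = 10 — confirmed correct.
Step 3: acc = 10 + -20 = -10 — confirmed correct.
Step 4: acc = -10 - 1 = -11 — exactly as logged.
Step 5: acc = -11 + 18 = 7 — exactly as logged.
Step 6: acc = 7 - 11 = -4 — exactly as logged.
Step 7: acc = -4 + 19 = 15 — verified.
Step 8: acc = 15 - -20 = 35 — matches.
Step 9: acc = 35 + 12 = 47 — verified.
Step 10: acc = 47 - -17 = 64 — consistent with the printout.
Each recorded entry agrees with the recomputation.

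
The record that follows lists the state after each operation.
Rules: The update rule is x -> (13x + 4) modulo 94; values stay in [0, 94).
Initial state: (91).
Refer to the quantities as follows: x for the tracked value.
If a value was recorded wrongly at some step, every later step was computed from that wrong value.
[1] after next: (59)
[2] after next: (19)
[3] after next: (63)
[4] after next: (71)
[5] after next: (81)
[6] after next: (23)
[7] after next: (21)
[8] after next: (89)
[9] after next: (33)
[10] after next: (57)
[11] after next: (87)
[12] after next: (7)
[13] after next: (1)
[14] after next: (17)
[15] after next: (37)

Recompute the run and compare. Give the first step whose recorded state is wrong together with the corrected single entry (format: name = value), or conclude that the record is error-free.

no error

Recomputing the run from the initial state:
step 1: x = 59
step 2: x = 19
step 3: x = 63
step 4: x = 71
step 5: x = 81
step 6: x = 23
step 7: x = 21
step 8: x = 89
step 9: x = 33
step 10: x = 57
step 11: x = 87
step 12: x = 7
step 13: x = 1
step 14: x = 17
step 15: x = 37
This matches the record at every step.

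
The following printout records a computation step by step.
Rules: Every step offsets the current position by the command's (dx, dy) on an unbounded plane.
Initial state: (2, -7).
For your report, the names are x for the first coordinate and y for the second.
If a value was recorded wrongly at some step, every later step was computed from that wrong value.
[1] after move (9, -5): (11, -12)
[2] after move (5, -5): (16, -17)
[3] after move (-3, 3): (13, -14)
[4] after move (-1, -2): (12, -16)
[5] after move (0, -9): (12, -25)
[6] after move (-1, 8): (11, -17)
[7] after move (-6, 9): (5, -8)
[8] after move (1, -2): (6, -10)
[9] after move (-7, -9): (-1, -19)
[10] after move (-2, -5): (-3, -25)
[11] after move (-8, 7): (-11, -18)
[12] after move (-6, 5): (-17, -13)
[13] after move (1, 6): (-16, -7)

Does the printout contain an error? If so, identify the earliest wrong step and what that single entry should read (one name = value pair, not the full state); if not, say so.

Recomputing the run from the initial state:
step 1: x = 11, y = -12
step 2: x = 16, y = -17
step 3: x = 13, y = -14
step 4: x = 12, y = -16
step 5: x = 12, y = -25
step 6: x = 11, y = -17
step 7: x = 5, y = -8
step 8: x = 6, y = -10
step 9: x = -1, y = -19
step 10: x = -3, y = -24
step 11: x = -11, y = -17
step 12: x = -17, y = -12
step 13: x = -16, y = -6
The first disagreement with the printout is at step 10, where the value should be y = -24.

step 10, y = -24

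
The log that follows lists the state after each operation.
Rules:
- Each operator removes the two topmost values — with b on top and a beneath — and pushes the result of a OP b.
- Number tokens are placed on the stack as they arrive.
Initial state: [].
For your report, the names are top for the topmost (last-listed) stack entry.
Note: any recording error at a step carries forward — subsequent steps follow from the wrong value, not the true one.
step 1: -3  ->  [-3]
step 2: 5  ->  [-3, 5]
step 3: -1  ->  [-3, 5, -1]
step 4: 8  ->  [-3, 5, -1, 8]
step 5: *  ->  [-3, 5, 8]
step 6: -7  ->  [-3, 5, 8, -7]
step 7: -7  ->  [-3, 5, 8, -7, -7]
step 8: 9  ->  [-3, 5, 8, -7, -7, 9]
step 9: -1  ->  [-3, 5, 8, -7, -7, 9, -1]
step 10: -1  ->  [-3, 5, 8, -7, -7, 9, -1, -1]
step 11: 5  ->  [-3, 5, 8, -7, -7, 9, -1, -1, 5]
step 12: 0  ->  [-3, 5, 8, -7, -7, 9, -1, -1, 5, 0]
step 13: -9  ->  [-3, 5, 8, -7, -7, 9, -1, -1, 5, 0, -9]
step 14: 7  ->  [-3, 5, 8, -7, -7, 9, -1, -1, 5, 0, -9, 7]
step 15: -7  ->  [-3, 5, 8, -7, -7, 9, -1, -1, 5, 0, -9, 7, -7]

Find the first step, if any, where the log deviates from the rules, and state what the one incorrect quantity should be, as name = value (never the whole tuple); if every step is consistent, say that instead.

Recomputing the run from the initial state:
step 1: [-3]
step 2: [-3, 5]
step 3: [-3, 5, -1]
step 4: [-3, 5, -1, 8]
step 5: [-3, 5, -8]
step 6: [-3, 5, -8, -7]
step 7: [-3, 5, -8, -7, -7]
step 8: [-3, 5, -8, -7, -7, 9]
step 9: [-3, 5, -8, -7, -7, 9, -1]
step 10: [-3, 5, -8, -7, -7, 9, -1, -1]
step 11: [-3, 5, -8, -7, -7, 9, -1, -1, 5]
step 12: [-3, 5, -8, -7, -7, 9, -1, -1, 5, 0]
step 13: [-3, 5, -8, -7, -7, 9, -1, -1, 5, 0, -9]
step 14: [-3, 5, -8, -7, -7, 9, -1, -1, 5, 0, -9, 7]
step 15: [-3, 5, -8, -7, -7, 9, -1, -1, 5, 0, -9, 7, -7]
The first disagreement with the log is at step 5, where the value should be top = -8.

step 5, top = -8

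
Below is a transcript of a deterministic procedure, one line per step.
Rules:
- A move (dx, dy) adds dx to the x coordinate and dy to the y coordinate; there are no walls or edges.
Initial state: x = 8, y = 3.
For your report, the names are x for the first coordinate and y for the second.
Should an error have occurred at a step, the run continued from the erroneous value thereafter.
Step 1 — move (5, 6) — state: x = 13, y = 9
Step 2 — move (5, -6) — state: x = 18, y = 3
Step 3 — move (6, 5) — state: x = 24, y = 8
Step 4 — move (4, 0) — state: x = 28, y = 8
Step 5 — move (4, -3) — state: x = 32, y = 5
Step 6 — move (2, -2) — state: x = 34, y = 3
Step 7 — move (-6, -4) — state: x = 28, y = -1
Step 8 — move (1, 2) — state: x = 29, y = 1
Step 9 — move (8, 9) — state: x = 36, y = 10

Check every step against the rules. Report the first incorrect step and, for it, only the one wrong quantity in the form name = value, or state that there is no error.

Recomputing the run from the initial state:
step 1: x = 13, y = 9
step 2: x = 18, y = 3
step 3: x = 24, y = 8
step 4: x = 28, y = 8
step 5: x = 32, y = 5
step 6: x = 34, y = 3
step 7: x = 28, y = -1
step 8: x = 29, y = 1
step 9: x = 37, y = 10
The first disagreement with the transcript is at step 9, where the value should be x = 37.

step 9, x = 37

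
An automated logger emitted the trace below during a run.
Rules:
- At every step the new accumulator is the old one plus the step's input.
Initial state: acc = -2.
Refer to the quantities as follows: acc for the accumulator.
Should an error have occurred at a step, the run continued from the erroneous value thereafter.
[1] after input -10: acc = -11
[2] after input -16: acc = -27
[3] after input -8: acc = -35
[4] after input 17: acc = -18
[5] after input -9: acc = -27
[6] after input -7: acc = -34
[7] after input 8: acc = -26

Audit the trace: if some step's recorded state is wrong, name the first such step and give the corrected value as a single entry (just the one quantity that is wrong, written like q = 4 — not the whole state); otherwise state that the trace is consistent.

step 1, acc = -12

Step 1: acc = -2 + -10 = -12 — not what was recorded.
So the first discrepancy is step 1, where the right value is acc = -12.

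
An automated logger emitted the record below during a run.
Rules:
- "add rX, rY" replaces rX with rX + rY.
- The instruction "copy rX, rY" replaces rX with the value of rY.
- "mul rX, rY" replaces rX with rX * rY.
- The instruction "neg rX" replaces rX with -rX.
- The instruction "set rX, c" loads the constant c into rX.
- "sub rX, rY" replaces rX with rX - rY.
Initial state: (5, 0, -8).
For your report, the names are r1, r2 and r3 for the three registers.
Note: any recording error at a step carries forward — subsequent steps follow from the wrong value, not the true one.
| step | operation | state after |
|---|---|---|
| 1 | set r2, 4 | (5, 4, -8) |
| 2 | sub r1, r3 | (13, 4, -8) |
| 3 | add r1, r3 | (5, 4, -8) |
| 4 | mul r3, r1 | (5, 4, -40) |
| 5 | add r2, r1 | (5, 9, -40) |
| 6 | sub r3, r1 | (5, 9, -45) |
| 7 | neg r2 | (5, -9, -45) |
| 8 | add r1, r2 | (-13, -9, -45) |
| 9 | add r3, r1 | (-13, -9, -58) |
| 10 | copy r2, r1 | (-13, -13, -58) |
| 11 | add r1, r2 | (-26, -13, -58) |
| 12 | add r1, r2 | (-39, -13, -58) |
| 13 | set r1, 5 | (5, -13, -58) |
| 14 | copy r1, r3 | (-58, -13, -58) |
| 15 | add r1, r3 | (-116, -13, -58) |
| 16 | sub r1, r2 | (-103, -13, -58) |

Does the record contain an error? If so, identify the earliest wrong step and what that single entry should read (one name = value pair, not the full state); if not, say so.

step 8, r1 = -4

step 1: r2 = 4 -> checks out
step 2: r1 = 5 - -8 = 13 -> consistent with the record
step 3: r1 = 13 + -8 = 5 -> checks out
step 4: r3 = -8 * 5 = -40 -> in agreement
step 5: r2 = 4 + 5 = 9 -> matches
step 6: r3 = -40 - 5 = -45 -> confirmed correct
step 7: r2 = -(9) = -9 -> no discrepancy
step 8: r1 = 5 + -9 = -4 -> the recorded entry deviates here
The earliest wrong entry is at step 8: it should read r1 = -4.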